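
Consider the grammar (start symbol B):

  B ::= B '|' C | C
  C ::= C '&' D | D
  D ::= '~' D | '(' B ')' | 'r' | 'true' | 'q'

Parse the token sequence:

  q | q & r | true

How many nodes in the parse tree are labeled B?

[B [B [B [C [D q]]] | [C [C [D q]] & [D r]]] | [C [D true]]]

3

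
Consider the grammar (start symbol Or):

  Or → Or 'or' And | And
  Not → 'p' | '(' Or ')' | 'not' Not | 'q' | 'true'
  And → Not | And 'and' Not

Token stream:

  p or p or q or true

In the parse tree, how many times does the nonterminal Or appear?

[Or [Or [Or [Or [And [Not p]]] or [And [Not p]]] or [And [Not q]]] or [And [Not true]]]

4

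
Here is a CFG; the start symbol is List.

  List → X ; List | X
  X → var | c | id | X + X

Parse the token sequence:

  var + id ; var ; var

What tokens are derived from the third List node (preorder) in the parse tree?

[List [X [X var] + [X id]] ; [List [X var] ; [List [X var]]]]

var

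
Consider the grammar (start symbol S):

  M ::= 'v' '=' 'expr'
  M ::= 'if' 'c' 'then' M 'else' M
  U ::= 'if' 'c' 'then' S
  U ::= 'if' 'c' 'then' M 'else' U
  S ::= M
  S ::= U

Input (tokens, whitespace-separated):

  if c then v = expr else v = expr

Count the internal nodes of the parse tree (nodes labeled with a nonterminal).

[S [M if c then [M v = expr] else [M v = expr]]]

4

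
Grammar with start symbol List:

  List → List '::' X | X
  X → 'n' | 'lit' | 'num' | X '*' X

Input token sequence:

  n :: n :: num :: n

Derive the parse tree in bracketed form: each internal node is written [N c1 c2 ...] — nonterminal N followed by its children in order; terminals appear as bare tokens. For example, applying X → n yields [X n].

List
List :: X
List :: X :: X
List :: X :: X :: X
X :: X :: X :: X
n :: X :: X :: X
n :: n :: X :: X
n :: n :: num :: X
n :: n :: num :: n

[List [List [List [List [X n]] :: [X n]] :: [X num]] :: [X n]]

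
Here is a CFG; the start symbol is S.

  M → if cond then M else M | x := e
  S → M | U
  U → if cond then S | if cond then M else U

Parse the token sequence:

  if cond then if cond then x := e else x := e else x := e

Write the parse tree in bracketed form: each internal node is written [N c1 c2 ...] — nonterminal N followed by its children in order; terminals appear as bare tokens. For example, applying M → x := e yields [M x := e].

[S [M if cond then [M if cond then [M x := e] else [M x := e]] else [M x := e]]]

S
M
if cond then M else M
if cond then if cond then M else M else M
if cond then if cond then x := e else M else M
if cond then if cond then x := e else x := e else M
if cond then if cond then x := e else x := e else x := e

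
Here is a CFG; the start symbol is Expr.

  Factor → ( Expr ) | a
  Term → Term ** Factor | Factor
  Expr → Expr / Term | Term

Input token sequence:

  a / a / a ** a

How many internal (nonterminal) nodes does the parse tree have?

11

[Expr [Expr [Expr [Term [Factor a]]] / [Term [Factor a]]] / [Term [Term [Factor a]] ** [Factor a]]]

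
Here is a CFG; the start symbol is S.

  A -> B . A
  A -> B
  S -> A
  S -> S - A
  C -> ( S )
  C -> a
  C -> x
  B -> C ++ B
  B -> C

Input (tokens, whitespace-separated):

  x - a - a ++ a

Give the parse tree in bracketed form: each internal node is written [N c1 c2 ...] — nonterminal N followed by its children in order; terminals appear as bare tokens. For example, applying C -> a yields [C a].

S
S - A
S - A - A
A - A - A
B - A - A
C - A - A
x - A - A
x - B - A
x - C - A
x - a - A
x - a - B
x - a - C ++ B
x - a - a ++ B
x - a - a ++ C
x - a - a ++ a

[S [S [S [A [B [C x]]]] - [A [B [C a]]]] - [A [B [C a] ++ [B [C a]]]]]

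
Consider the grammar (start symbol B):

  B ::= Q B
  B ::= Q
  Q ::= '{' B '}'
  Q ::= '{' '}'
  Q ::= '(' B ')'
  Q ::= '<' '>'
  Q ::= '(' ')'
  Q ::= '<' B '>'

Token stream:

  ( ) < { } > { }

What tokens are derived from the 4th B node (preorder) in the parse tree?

{ }

[B [Q ( )] [B [Q < [B [Q { }]] >] [B [Q { }]]]]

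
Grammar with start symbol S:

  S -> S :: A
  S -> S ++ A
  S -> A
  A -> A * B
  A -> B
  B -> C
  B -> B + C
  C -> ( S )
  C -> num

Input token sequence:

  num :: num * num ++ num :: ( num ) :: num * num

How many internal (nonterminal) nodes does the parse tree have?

30

[S [S [S [S [S [A [B [C num]]]] :: [A [A [B [C num]]] * [B [C num]]]] ++ [A [B [C num]]]] :: [A [B [C ( [S [A [B [C num]]]] )]]]] :: [A [A [B [C num]]] * [B [C num]]]]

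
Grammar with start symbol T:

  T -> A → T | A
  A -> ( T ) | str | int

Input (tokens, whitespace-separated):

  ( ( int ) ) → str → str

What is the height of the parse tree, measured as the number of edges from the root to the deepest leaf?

[T [A ( [T [A ( [T [A int]] )]] )] → [T [A str] → [T [A str]]]]

6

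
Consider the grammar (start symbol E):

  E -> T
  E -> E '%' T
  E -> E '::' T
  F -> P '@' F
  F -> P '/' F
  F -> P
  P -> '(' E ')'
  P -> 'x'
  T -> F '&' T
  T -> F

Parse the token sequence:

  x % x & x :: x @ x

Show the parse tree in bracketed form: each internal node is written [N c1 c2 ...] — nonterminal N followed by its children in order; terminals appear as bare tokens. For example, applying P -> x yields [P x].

[E [E [E [T [F [P x]]]] % [T [F [P x]] & [T [F [P x]]]]] :: [T [F [P x] @ [F [P x]]]]]

E
E :: T
E % T :: T
T % T :: T
F % T :: T
P % T :: T
x % T :: T
x % F & T :: T
x % P & T :: T
x % x & T :: T
x % x & F :: T
x % x & P :: T
x % x & x :: T
x % x & x :: F
x % x & x :: P @ F
x % x & x :: x @ F
x % x & x :: x @ P
x % x & x :: x @ x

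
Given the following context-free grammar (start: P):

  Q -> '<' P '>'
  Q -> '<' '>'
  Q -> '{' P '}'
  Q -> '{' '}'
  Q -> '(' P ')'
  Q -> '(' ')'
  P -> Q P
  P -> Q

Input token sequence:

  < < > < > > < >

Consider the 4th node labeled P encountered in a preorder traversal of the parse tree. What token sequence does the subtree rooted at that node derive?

[P [Q < [P [Q < >] [P [Q < >]]] >] [P [Q < >]]]

< >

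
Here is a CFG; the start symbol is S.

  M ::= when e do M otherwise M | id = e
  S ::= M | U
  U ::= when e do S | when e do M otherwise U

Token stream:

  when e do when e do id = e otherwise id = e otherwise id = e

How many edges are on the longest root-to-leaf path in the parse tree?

4

[S [M when e do [M when e do [M id = e] otherwise [M id = e]] otherwise [M id = e]]]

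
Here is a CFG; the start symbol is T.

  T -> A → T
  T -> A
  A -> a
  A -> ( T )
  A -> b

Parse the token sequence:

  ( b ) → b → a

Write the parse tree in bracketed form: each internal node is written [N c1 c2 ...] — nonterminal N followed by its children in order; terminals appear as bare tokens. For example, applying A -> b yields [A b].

T
A → T
( T ) → T
( A ) → T
( b ) → T
( b ) → A → T
( b ) → b → T
( b ) → b → A
( b ) → b → a

[T [A ( [T [A b]] )] → [T [A b] → [T [A a]]]]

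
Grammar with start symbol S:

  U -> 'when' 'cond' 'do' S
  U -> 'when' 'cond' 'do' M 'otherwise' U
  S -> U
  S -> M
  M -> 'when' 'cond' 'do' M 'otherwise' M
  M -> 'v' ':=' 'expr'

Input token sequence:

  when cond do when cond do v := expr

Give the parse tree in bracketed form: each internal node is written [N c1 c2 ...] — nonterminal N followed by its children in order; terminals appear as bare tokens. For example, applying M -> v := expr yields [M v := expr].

S
U
when cond do S
when cond do U
when cond do when cond do S
when cond do when cond do M
when cond do when cond do v := expr

[S [U when cond do [S [U when cond do [S [M v := expr]]]]]]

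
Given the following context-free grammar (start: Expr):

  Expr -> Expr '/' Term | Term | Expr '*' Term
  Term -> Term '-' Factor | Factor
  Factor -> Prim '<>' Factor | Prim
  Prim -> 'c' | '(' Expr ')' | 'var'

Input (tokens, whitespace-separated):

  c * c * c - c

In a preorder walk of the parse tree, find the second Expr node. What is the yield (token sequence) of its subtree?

[Expr [Expr [Expr [Term [Factor [Prim c]]]] * [Term [Factor [Prim c]]]] * [Term [Term [Factor [Prim c]]] - [Factor [Prim c]]]]

c * c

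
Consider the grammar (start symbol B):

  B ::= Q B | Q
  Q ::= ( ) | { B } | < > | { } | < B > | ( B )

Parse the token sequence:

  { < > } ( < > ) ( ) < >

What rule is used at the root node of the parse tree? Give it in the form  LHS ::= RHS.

B ::= Q B

[B [Q { [B [Q < >]] }] [B [Q ( [B [Q < >]] )] [B [Q ( )] [B [Q < >]]]]]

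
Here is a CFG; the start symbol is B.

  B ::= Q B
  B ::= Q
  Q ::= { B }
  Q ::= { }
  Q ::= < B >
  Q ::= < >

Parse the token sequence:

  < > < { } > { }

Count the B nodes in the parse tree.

[B [Q < >] [B [Q < [B [Q { }]] >] [B [Q { }]]]]

4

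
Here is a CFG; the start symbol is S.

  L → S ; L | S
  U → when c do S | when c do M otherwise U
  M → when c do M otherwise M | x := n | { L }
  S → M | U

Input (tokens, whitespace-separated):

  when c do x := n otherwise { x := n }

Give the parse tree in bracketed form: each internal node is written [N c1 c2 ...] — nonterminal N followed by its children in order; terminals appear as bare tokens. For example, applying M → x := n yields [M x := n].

[S [M when c do [M x := n] otherwise [M { [L [S [M x := n]]] }]]]

S
M
when c do M otherwise M
when c do x := n otherwise M
when c do x := n otherwise { L }
when c do x := n otherwise { S }
when c do x := n otherwise { M }
when c do x := n otherwise { x := n }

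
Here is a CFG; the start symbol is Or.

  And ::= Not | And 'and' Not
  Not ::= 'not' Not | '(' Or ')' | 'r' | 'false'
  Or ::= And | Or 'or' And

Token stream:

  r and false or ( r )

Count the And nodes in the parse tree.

[Or [Or [And [And [Not r]] and [Not false]]] or [And [Not ( [Or [And [Not r]]] )]]]

4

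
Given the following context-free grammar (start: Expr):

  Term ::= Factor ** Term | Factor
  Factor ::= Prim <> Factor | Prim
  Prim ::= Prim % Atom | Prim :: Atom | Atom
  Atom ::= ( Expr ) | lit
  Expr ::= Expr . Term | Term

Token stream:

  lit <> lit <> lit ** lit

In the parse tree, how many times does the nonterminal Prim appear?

[Expr [Term [Factor [Prim [Atom lit]] <> [Factor [Prim [Atom lit]] <> [Factor [Prim [Atom lit]]]]] ** [Term [Factor [Prim [Atom lit]]]]]]

4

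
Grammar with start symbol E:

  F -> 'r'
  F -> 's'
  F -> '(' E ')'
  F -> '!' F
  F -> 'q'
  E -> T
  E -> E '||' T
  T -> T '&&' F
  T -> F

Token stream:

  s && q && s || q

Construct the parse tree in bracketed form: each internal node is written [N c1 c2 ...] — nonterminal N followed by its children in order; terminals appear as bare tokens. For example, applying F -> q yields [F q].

[E [E [T [T [T [F s]] && [F q]] && [F s]]] || [T [F q]]]

E
E || T
T || T
T && F || T
T && F && F || T
F && F && F || T
s && F && F || T
s && q && F || T
s && q && s || T
s && q && s || F
s && q && s || q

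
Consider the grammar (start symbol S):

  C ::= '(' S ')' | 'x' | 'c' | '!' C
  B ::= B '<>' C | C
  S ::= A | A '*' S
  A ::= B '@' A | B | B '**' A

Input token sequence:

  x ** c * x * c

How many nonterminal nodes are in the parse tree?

[S [A [B [C x]] ** [A [B [C c]]]] * [S [A [B [C x]]] * [S [A [B [C c]]]]]]

15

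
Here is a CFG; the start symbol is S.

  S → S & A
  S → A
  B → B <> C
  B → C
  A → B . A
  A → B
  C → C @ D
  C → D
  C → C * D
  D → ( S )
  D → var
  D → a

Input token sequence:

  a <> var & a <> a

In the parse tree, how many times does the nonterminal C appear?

4

[S [S [A [B [B [C [D a]]] <> [C [D var]]]]] & [A [B [B [C [D a]]] <> [C [D a]]]]]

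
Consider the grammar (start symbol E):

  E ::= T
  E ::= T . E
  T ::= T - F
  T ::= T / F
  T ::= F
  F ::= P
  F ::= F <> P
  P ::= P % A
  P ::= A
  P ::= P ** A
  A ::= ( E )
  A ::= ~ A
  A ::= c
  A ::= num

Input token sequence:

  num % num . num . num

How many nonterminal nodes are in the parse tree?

[E [T [F [P [P [A num]] % [A num]]]] . [E [T [F [P [A num]]]] . [E [T [F [P [A num]]]]]]]

17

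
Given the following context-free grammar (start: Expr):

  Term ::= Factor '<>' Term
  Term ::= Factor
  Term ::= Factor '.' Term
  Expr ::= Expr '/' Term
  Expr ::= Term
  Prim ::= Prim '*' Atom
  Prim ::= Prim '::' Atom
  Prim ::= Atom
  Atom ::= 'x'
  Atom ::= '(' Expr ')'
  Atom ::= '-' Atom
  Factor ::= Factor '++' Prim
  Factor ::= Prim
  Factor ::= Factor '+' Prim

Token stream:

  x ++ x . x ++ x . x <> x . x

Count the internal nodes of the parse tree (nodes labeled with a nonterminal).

27

[Expr [Term [Factor [Factor [Prim [Atom x]]] ++ [Prim [Atom x]]] . [Term [Factor [Factor [Prim [Atom x]]] ++ [Prim [Atom x]]] . [Term [Factor [Prim [Atom x]]] <> [Term [Factor [Prim [Atom x]]] . [Term [Factor [Prim [Atom x]]]]]]]]]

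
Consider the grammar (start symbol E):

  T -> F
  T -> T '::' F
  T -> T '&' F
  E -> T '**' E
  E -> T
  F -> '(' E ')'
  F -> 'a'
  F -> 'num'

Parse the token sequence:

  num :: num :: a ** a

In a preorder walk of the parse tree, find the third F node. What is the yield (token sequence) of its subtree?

[E [T [T [T [F num]] :: [F num]] :: [F a]] ** [E [T [F a]]]]

a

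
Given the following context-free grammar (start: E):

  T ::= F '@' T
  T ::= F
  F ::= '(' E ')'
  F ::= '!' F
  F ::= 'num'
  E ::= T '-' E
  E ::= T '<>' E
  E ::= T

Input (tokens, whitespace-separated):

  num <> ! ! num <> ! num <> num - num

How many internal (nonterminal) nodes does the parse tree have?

[E [T [F num]] <> [E [T [F ! [F ! [F num]]]] <> [E [T [F ! [F num]]] <> [E [T [F num]] - [E [T [F num]]]]]]]

18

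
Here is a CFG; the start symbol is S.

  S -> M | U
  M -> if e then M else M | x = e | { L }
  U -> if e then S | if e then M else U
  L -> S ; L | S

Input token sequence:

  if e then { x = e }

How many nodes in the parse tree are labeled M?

2

[S [U if e then [S [M { [L [S [M x = e]]] }]]]]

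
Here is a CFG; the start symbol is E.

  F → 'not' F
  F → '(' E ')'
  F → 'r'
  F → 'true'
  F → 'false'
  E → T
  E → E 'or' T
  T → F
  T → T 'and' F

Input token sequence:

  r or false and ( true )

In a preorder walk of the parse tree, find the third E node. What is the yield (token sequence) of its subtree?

true

[E [E [T [F r]]] or [T [T [F false]] and [F ( [E [T [F true]]] )]]]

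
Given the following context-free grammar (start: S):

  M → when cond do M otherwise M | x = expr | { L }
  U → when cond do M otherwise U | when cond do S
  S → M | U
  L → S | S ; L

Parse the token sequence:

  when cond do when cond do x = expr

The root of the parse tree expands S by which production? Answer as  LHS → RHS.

S → U

[S [U when cond do [S [U when cond do [S [M x = expr]]]]]]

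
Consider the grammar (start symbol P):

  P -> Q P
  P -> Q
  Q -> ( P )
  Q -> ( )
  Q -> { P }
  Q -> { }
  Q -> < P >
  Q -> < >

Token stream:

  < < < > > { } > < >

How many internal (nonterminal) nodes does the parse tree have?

[P [Q < [P [Q < [P [Q < >]] >] [P [Q { }]]] >] [P [Q < >]]]

10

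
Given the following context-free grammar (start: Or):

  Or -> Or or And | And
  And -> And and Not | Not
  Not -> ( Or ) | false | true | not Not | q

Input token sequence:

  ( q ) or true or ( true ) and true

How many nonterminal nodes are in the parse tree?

[Or [Or [Or [And [Not ( [Or [And [Not q]]] )]]] or [And [Not true]]] or [And [And [Not ( [Or [And [Not true]]] )]] and [Not true]]]

17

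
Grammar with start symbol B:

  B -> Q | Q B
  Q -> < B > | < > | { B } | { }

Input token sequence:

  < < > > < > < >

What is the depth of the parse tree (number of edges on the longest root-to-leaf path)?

[B [Q < [B [Q < >]] >] [B [Q < >] [B [Q < >]]]]

4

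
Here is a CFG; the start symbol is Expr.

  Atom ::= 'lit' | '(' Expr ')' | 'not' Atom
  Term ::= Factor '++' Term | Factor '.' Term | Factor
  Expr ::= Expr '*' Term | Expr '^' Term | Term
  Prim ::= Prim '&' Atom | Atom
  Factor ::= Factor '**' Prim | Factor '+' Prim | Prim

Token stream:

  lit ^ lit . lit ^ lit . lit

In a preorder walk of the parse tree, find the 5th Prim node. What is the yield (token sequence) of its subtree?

lit

[Expr [Expr [Expr [Term [Factor [Prim [Atom lit]]]]] ^ [Term [Factor [Prim [Atom lit]]] . [Term [Factor [Prim [Atom lit]]]]]] ^ [Term [Factor [Prim [Atom lit]]] . [Term [Factor [Prim [Atom lit]]]]]]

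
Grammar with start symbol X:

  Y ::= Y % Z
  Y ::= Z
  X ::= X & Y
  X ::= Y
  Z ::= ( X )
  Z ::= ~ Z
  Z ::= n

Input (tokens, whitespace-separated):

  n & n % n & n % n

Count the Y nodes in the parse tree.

5

[X [X [X [Y [Z n]]] & [Y [Y [Z n]] % [Z n]]] & [Y [Y [Z n]] % [Z n]]]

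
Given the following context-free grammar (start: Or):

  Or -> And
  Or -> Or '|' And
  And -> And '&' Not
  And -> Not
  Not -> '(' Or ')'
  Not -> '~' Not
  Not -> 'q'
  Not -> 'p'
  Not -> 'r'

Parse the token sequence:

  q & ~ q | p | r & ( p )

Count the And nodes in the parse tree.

6

[Or [Or [Or [And [And [Not q]] & [Not ~ [Not q]]]] | [And [Not p]]] | [And [And [Not r]] & [Not ( [Or [And [Not p]]] )]]]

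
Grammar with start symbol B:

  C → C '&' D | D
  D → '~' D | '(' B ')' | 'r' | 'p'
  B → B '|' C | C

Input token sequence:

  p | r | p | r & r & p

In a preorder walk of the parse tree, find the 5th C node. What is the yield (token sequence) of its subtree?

[B [B [B [B [C [D p]]] | [C [D r]]] | [C [D p]]] | [C [C [C [D r]] & [D r]] & [D p]]]

r & r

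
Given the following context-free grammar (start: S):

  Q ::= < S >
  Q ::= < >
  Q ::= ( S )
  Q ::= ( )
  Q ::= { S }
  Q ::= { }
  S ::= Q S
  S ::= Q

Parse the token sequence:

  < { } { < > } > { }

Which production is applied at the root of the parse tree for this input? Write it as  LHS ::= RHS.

[S [Q < [S [Q { }] [S [Q { [S [Q < >]] }]]] >] [S [Q { }]]]

S ::= Q S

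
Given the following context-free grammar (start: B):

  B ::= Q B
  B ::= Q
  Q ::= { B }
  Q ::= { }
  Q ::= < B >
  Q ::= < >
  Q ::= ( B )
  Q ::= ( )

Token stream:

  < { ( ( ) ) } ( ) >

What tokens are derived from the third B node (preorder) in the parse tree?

( ( ) )

[B [Q < [B [Q { [B [Q ( [B [Q ( )]] )]] }] [B [Q ( )]]] >]]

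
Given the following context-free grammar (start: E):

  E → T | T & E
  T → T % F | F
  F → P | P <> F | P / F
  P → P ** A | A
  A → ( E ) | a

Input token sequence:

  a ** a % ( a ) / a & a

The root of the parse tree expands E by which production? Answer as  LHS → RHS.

E → T & E

[E [T [T [F [P [P [A a]] ** [A a]]]] % [F [P [A ( [E [T [F [P [A a]]]]] )]] / [F [P [A a]]]]] & [E [T [F [P [A a]]]]]]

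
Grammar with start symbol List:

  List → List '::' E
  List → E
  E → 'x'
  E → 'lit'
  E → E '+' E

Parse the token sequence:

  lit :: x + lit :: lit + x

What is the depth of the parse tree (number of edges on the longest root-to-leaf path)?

[List [List [List [E lit]] :: [E [E x] + [E lit]]] :: [E [E lit] + [E x]]]

4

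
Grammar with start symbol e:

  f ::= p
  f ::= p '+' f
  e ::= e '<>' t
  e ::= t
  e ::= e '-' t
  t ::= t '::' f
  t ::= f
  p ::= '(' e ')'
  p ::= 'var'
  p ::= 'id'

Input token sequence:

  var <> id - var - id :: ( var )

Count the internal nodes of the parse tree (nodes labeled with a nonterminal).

[e [e [e [e [t [f [p var]]]] <> [t [f [p id]]]] - [t [f [p var]]]] - [t [t [f [p id]]] :: [f [p ( [e [t [f [p var]]]] )]]]]

23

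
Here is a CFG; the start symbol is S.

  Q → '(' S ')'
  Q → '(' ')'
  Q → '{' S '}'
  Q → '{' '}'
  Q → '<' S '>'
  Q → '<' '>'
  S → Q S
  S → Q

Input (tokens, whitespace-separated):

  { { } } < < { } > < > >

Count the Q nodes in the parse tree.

6

[S [Q { [S [Q { }]] }] [S [Q < [S [Q < [S [Q { }]] >] [S [Q < >]]] >]]]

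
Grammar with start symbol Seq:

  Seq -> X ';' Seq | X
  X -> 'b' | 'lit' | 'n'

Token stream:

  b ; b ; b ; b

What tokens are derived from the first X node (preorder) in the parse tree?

b

[Seq [X b] ; [Seq [X b] ; [Seq [X b] ; [Seq [X b]]]]]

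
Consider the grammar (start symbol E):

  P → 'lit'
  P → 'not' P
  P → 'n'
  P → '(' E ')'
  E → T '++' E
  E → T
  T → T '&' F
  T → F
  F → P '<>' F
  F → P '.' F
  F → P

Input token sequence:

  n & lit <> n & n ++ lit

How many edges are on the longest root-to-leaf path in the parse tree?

6

[E [T [T [T [F [P n]]] & [F [P lit] <> [F [P n]]]] & [F [P n]]] ++ [E [T [F [P lit]]]]]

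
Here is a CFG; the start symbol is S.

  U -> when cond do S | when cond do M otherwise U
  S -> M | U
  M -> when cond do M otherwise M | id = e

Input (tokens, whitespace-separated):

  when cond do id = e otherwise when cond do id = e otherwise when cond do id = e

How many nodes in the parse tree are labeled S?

2

[S [U when cond do [M id = e] otherwise [U when cond do [M id = e] otherwise [U when cond do [S [M id = e]]]]]]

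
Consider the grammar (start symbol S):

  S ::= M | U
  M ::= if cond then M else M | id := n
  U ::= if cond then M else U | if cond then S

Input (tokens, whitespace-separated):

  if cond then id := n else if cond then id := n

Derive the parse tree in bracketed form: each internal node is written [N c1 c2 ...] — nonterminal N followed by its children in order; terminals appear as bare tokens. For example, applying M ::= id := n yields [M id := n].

S
U
if cond then M else U
if cond then id := n else U
if cond then id := n else if cond then S
if cond then id := n else if cond then M
if cond then id := n else if cond then id := n

[S [U if cond then [M id := n] else [U if cond then [S [M id := n]]]]]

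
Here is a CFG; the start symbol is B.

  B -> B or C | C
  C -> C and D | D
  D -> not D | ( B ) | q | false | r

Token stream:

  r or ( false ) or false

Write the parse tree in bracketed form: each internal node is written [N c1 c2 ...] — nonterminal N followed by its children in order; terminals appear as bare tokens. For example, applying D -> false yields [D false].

B
B or C
B or C or C
C or C or C
D or C or C
r or C or C
r or D or C
r or ( B ) or C
r or ( C ) or C
r or ( D ) or C
r or ( false ) or C
r or ( false ) or D
r or ( false ) or false

[B [B [B [C [D r]]] or [C [D ( [B [C [D false]]] )]]] or [C [D false]]]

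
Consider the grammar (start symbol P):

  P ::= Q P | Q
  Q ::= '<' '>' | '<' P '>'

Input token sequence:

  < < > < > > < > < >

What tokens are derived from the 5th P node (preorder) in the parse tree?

< >

[P [Q < [P [Q < >] [P [Q < >]]] >] [P [Q < >] [P [Q < >]]]]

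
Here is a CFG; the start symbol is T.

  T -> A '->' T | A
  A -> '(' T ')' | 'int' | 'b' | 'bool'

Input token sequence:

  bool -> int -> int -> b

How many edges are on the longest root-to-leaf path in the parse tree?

5

[T [A bool] -> [T [A int] -> [T [A int] -> [T [A b]]]]]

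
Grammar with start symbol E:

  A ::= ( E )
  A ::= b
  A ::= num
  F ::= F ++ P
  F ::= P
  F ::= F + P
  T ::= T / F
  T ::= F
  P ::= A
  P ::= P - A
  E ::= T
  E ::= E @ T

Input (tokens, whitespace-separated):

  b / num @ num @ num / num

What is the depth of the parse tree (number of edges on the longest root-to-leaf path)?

[E [E [E [T [T [F [P [A b]]]] / [F [P [A num]]]]] @ [T [F [P [A num]]]]] @ [T [T [F [P [A num]]]] / [F [P [A num]]]]]

8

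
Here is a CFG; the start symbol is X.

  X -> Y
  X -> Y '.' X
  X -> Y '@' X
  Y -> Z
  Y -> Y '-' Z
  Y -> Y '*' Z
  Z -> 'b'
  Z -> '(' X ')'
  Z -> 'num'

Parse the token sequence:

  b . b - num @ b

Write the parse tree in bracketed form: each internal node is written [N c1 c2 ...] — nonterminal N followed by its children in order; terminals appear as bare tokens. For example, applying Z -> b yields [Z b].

X
Y . X
Z . X
b . X
b . Y @ X
b . Y - Z @ X
b . Z - Z @ X
b . b - Z @ X
b . b - num @ X
b . b - num @ Y
b . b - num @ Z
b . b - num @ b

[X [Y [Z b]] . [X [Y [Y [Z b]] - [Z num]] @ [X [Y [Z b]]]]]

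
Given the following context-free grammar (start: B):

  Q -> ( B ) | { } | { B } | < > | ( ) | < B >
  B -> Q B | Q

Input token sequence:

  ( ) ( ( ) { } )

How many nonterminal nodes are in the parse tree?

8

[B [Q ( )] [B [Q ( [B [Q ( )] [B [Q { }]]] )]]]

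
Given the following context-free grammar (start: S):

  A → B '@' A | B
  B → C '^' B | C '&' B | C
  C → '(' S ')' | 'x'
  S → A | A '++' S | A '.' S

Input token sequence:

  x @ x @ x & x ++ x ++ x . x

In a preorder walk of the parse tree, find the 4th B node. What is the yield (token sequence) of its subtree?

x

[S [A [B [C x]] @ [A [B [C x]] @ [A [B [C x] & [B [C x]]]]]] ++ [S [A [B [C x]]] ++ [S [A [B [C x]]] . [S [A [B [C x]]]]]]]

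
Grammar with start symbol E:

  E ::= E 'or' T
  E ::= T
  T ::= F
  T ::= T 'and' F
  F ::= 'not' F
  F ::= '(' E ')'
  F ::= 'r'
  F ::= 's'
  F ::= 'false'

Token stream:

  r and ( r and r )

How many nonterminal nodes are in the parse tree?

[E [T [T [F r]] and [F ( [E [T [T [F r]] and [F r]]] )]]]

10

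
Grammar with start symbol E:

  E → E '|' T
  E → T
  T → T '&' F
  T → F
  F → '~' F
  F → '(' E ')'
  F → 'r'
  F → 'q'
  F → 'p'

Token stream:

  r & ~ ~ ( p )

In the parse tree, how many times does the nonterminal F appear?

[E [T [T [F r]] & [F ~ [F ~ [F ( [E [T [F p]]] )]]]]]

5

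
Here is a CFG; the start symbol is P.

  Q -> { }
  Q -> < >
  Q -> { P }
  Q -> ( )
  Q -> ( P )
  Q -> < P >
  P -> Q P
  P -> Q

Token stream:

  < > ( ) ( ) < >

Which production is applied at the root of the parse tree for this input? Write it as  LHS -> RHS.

P -> Q P

[P [Q < >] [P [Q ( )] [P [Q ( )] [P [Q < >]]]]]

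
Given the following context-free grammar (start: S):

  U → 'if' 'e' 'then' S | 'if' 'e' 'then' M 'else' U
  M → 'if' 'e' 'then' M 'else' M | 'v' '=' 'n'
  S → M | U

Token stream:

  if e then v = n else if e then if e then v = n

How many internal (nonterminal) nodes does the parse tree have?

[S [U if e then [M v = n] else [U if e then [S [U if e then [S [M v = n]]]]]]]

8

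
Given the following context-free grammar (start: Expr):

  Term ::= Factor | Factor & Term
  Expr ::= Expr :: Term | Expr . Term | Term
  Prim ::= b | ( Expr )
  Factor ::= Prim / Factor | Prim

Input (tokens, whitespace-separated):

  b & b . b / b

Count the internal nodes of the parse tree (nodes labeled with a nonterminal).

[Expr [Expr [Term [Factor [Prim b]] & [Term [Factor [Prim b]]]]] . [Term [Factor [Prim b] / [Factor [Prim b]]]]]

13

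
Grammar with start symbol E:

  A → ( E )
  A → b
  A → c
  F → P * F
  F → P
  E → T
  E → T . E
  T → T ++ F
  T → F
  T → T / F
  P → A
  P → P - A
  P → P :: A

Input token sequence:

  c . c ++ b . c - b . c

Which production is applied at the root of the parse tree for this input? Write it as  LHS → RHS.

E → T . E

[E [T [F [P [A c]]]] . [E [T [T [F [P [A c]]]] ++ [F [P [A b]]]] . [E [T [F [P [P [A c]] - [A b]]]] . [E [T [F [P [A c]]]]]]]]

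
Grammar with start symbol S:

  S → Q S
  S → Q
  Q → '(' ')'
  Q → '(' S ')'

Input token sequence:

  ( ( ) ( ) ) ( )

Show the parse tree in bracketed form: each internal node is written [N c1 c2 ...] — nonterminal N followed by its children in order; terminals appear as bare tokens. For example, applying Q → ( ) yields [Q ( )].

S
Q S
( S ) S
( Q S ) S
( ( ) S ) S
( ( ) Q ) S
( ( ) ( ) ) S
( ( ) ( ) ) Q
( ( ) ( ) ) ( )

[S [Q ( [S [Q ( )] [S [Q ( )]]] )] [S [Q ( )]]]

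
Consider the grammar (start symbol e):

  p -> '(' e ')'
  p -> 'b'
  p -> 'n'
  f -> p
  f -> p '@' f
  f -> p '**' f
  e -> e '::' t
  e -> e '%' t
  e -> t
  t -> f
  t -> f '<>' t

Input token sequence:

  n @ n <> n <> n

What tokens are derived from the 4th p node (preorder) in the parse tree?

[e [t [f [p n] @ [f [p n]]] <> [t [f [p n]] <> [t [f [p n]]]]]]

n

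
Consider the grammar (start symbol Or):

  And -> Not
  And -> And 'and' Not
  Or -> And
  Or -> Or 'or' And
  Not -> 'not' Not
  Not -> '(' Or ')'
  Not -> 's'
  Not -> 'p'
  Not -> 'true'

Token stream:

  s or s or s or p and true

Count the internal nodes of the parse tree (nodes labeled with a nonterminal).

14

[Or [Or [Or [Or [And [Not s]]] or [And [Not s]]] or [And [Not s]]] or [And [And [Not p]] and [Not true]]]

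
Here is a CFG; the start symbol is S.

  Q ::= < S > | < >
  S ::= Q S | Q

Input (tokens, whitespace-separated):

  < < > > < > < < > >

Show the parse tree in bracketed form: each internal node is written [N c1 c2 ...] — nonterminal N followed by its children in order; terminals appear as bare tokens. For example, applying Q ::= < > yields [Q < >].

[S [Q < [S [Q < >]] >] [S [Q < >] [S [Q < [S [Q < >]] >]]]]

S
Q S
< S > S
< Q > S
< < > > S
< < > > Q S
< < > > < > S
< < > > < > Q
< < > > < > < S >
< < > > < > < Q >
< < > > < > < < > >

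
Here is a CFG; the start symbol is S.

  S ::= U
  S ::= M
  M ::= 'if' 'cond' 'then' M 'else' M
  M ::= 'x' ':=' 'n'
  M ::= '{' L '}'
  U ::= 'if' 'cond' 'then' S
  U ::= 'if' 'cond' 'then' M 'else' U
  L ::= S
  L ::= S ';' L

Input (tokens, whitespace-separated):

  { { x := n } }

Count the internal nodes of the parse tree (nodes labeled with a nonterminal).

[S [M { [L [S [M { [L [S [M x := n]]] }]]] }]]

8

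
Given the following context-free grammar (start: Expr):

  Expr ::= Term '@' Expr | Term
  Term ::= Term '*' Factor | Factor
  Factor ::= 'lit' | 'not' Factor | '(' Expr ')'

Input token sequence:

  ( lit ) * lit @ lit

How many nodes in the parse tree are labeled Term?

4

[Expr [Term [Term [Factor ( [Expr [Term [Factor lit]]] )]] * [Factor lit]] @ [Expr [Term [Factor lit]]]]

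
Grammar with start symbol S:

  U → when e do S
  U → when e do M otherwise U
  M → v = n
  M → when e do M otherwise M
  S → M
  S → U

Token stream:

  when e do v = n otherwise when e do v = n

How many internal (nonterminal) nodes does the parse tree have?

6

[S [U when e do [M v = n] otherwise [U when e do [S [M v = n]]]]]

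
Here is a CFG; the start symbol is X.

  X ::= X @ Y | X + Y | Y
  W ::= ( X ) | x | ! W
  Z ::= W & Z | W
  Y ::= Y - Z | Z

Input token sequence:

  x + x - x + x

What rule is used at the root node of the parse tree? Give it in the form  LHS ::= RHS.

[X [X [X [Y [Z [W x]]]] + [Y [Y [Z [W x]]] - [Z [W x]]]] + [Y [Z [W x]]]]

X ::= X + Y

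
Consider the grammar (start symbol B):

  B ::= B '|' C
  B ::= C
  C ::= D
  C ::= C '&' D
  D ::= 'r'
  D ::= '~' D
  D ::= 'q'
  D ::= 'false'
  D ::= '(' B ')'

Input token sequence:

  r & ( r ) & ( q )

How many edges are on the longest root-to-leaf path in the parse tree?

[B [C [C [C [D r]] & [D ( [B [C [D r]]] )]] & [D ( [B [C [D q]]] )]]]

7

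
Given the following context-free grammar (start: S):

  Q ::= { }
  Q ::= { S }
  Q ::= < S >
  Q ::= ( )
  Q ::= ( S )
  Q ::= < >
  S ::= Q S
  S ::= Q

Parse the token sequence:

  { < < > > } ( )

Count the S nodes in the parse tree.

4

[S [Q { [S [Q < [S [Q < >]] >]] }] [S [Q ( )]]]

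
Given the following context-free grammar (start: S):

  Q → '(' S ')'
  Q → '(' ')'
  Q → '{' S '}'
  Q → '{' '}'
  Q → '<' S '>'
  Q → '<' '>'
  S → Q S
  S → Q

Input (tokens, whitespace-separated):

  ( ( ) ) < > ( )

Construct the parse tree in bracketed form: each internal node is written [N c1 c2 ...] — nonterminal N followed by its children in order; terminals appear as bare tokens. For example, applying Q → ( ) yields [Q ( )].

S
Q S
( S ) S
( Q ) S
( ( ) ) S
( ( ) ) Q S
( ( ) ) < > S
( ( ) ) < > Q
( ( ) ) < > ( )

[S [Q ( [S [Q ( )]] )] [S [Q < >] [S [Q ( )]]]]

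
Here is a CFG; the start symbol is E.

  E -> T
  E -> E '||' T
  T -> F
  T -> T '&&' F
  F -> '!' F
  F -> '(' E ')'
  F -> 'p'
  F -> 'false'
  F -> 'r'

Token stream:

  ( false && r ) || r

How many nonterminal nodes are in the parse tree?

11

[E [E [T [F ( [E [T [T [F false]] && [F r]]] )]]] || [T [F r]]]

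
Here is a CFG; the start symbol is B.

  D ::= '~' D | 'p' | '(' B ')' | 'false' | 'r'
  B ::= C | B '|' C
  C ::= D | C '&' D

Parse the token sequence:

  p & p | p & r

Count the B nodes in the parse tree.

[B [B [C [C [D p]] & [D p]]] | [C [C [D p]] & [D r]]]

2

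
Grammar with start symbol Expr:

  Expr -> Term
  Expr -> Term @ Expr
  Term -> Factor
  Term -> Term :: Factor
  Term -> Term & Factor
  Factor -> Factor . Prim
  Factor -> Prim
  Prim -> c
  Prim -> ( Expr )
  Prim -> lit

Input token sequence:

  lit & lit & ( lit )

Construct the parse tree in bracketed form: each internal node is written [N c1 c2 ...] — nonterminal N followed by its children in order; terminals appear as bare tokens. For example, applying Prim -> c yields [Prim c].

Expr
Term
Term & Factor
Term & Factor & Factor
Factor & Factor & Factor
Prim & Factor & Factor
lit & Factor & Factor
lit & Prim & Factor
lit & lit & Factor
lit & lit & Prim
lit & lit & ( Expr )
lit & lit & ( Term )
lit & lit & ( Factor )
lit & lit & ( Prim )
lit & lit & ( lit )

[Expr [Term [Term [Term [Factor [Prim lit]]] & [Factor [Prim lit]]] & [Factor [Prim ( [Expr [Term [Factor [Prim lit]]]] )]]]]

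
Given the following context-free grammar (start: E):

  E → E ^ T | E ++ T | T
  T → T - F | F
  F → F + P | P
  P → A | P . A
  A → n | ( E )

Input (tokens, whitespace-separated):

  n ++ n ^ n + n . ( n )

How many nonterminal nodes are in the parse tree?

25

[E [E [E [T [F [P [A n]]]]] ++ [T [F [P [A n]]]]] ^ [T [F [F [P [A n]]] + [P [P [A n]] . [A ( [E [T [F [P [A n]]]]] )]]]]]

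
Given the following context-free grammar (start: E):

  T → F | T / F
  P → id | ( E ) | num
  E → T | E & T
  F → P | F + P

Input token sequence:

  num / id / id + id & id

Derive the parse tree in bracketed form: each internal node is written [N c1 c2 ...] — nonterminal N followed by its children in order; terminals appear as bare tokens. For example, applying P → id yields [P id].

[E [E [T [T [T [F [P num]]] / [F [P id]]] / [F [F [P id]] + [P id]]]] & [T [F [P id]]]]

E
E & T
T & T
T / F & T
T / F / F & T
F / F / F & T
P / F / F & T
num / F / F & T
num / P / F & T
num / id / F & T
num / id / F + P & T
num / id / P + P & T
num / id / id + P & T
num / id / id + id & T
num / id / id + id & F
num / id / id + id & P
num / id / id + id & id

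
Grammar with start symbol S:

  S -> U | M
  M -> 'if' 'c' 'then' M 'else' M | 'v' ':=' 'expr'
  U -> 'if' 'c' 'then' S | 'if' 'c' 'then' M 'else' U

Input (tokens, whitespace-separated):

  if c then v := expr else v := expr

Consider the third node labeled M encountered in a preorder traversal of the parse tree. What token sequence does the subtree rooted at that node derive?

v := expr

[S [M if c then [M v := expr] else [M v := expr]]]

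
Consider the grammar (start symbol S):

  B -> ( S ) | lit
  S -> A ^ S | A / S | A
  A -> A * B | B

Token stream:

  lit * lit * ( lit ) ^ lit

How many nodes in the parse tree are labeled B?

[S [A [A [A [B lit]] * [B lit]] * [B ( [S [A [B lit]]] )]] ^ [S [A [B lit]]]]

5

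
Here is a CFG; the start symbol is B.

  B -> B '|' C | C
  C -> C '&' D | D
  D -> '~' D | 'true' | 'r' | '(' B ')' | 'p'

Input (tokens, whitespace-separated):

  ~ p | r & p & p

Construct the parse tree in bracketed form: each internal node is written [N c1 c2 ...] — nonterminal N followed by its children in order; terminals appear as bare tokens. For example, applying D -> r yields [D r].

B
B | C
C | C
D | C
~ D | C
~ p | C
~ p | C & D
~ p | C & D & D
~ p | D & D & D
~ p | r & D & D
~ p | r & p & D
~ p | r & p & p

[B [B [C [D ~ [D p]]]] | [C [C [C [D r]] & [D p]] & [D p]]]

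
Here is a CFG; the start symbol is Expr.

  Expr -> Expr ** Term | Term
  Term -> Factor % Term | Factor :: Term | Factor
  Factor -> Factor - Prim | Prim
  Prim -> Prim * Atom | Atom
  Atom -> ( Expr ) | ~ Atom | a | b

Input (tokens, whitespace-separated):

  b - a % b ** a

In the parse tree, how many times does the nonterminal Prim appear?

4

[Expr [Expr [Term [Factor [Factor [Prim [Atom b]]] - [Prim [Atom a]]] % [Term [Factor [Prim [Atom b]]]]]] ** [Term [Factor [Prim [Atom a]]]]]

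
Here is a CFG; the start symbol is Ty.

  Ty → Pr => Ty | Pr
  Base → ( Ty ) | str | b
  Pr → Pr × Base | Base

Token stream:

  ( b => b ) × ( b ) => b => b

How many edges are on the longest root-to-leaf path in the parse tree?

8

[Ty [Pr [Pr [Base ( [Ty [Pr [Base b]] => [Ty [Pr [Base b]]]] )]] × [Base ( [Ty [Pr [Base b]]] )]] => [Ty [Pr [Base b]] => [Ty [Pr [Base b]]]]]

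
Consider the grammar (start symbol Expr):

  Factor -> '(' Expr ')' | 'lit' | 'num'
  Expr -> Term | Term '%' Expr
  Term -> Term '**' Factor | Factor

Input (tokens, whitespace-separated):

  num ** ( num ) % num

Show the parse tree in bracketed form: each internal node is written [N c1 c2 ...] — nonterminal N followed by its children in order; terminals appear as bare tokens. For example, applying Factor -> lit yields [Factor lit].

Expr
Term % Expr
Term ** Factor % Expr
Factor ** Factor % Expr
num ** Factor % Expr
num ** ( Expr ) % Expr
num ** ( Term ) % Expr
num ** ( Factor ) % Expr
num ** ( num ) % Expr
num ** ( num ) % Term
num ** ( num ) % Factor
num ** ( num ) % num

[Expr [Term [Term [Factor num]] ** [Factor ( [Expr [Term [Factor num]]] )]] % [Expr [Term [Factor num]]]]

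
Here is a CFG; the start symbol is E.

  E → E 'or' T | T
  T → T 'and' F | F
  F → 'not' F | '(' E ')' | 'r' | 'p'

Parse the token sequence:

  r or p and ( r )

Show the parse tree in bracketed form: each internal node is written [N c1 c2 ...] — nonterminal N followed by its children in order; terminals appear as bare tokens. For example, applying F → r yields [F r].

E
E or T
T or T
F or T
r or T
r or T and F
r or F and F
r or p and F
r or p and ( E )
r or p and ( T )
r or p and ( F )
r or p and ( r )

[E [E [T [F r]]] or [T [T [F p]] and [F ( [E [T [F r]]] )]]]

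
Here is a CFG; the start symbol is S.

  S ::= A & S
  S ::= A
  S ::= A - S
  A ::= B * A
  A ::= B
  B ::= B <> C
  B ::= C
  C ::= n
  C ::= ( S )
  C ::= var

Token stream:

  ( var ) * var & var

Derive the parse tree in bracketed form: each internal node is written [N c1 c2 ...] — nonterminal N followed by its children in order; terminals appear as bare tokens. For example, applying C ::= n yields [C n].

S
A & S
B * A & S
C * A & S
( S ) * A & S
( A ) * A & S
( B ) * A & S
( C ) * A & S
( var ) * A & S
( var ) * B & S
( var ) * C & S
( var ) * var & S
( var ) * var & A
( var ) * var & B
( var ) * var & C
( var ) * var & var

[S [A [B [C ( [S [A [B [C var]]]] )]] * [A [B [C var]]]] & [S [A [B [C var]]]]]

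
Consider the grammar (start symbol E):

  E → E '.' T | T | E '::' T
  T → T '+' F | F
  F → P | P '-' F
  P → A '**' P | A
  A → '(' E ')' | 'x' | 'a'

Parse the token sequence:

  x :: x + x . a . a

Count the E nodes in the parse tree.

4

[E [E [E [E [T [F [P [A x]]]]] :: [T [T [F [P [A x]]]] + [F [P [A x]]]]] . [T [F [P [A a]]]]] . [T [F [P [A a]]]]]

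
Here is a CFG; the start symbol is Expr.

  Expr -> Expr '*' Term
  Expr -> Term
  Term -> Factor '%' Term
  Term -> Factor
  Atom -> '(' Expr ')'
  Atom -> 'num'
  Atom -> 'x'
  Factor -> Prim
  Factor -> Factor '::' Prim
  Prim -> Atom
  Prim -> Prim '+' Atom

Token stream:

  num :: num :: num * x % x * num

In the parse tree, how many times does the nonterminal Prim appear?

6

[Expr [Expr [Expr [Term [Factor [Factor [Factor [Prim [Atom num]]] :: [Prim [Atom num]]] :: [Prim [Atom num]]]]] * [Term [Factor [Prim [Atom x]]] % [Term [Factor [Prim [Atom x]]]]]] * [Term [Factor [Prim [Atom num]]]]]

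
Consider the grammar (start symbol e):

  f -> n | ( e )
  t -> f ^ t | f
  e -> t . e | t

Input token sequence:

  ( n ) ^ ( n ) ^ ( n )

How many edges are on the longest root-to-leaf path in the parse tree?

[e [t [f ( [e [t [f n]]] )] ^ [t [f ( [e [t [f n]]] )] ^ [t [f ( [e [t [f n]]] )]]]]]

8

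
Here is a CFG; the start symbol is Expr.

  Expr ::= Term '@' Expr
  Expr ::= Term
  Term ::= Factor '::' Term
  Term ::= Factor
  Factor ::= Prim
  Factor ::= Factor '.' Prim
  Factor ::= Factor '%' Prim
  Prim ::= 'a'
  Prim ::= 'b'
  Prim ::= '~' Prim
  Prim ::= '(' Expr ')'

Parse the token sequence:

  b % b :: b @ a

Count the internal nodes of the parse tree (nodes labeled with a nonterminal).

13

[Expr [Term [Factor [Factor [Prim b]] % [Prim b]] :: [Term [Factor [Prim b]]]] @ [Expr [Term [Factor [Prim a]]]]]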